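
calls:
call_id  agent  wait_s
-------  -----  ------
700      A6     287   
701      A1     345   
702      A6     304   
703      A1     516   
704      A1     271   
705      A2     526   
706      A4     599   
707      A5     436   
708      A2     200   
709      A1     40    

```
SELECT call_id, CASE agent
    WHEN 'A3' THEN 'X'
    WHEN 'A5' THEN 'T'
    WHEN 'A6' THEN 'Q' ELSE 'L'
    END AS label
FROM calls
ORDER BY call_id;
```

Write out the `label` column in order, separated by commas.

Q, L, Q, L, L, L, L, T, L, L

call_id=700: agent='A6' → Q
call_id=701: ELSE → L
call_id=702: agent='A6' → Q
call_id=703: ELSE → L
call_id=704: ELSE → L
call_id=705: ELSE → L
call_id=706: ELSE → L
call_id=707: agent='A5' → T
call_id=708: ELSE → L
call_id=709: ELSE → L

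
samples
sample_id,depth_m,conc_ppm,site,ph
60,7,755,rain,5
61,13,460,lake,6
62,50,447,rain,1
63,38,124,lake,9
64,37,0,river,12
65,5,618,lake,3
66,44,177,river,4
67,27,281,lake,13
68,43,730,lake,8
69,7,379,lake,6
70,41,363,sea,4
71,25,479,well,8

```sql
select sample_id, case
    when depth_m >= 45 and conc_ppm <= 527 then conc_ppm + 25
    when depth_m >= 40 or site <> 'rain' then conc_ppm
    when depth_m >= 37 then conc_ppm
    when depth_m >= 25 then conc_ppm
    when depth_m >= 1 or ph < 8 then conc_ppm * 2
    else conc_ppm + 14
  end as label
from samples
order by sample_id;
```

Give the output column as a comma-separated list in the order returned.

1510, 460, 472, 124, 0, 618, 177, 281, 730, 379, 363, 479

sample_id=60: depth_m >= 1 or ph < 8 → 1510
sample_id=61: depth_m >= 40 or site <> 'rain' → 460
sample_id=62: depth_m >= 45 and conc_ppm <= 527 → 472
sample_id=63: depth_m >= 40 or site <> 'rain' → 124
sample_id=64: depth_m >= 40 or site <> 'rain' → 0
sample_id=65: depth_m >= 40 or site <> 'rain' → 618
sample_id=66: depth_m >= 40 or site <> 'rain' → 177
sample_id=67: depth_m >= 40 or site <> 'rain' → 281
sample_id=68: depth_m >= 40 or site <> 'rain' → 730
sample_id=69: depth_m >= 40 or site <> 'rain' → 379
sample_id=70: depth_m >= 40 or site <> 'rain' → 363
sample_id=71: depth_m >= 40 or site <> 'rain' → 479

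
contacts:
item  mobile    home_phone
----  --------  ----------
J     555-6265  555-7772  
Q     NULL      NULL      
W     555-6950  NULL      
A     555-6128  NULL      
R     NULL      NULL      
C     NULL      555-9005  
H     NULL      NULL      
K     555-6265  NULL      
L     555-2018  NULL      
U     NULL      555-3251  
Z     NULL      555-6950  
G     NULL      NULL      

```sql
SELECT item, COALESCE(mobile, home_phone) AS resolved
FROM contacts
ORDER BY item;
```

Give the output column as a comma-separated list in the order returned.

555-6128, 555-9005, NULL, NULL, 555-6265, 555-6265, 555-2018, NULL, NULL, 555-3251, 555-6950, 555-6950

item=A: mobile=555-6128 → 555-6128
item=C: mobile=NULL, home_phone=555-9005 → 555-9005
item=G: mobile=NULL, home_phone=NULL (all NULL) → NULL
item=H: mobile=NULL, home_phone=NULL (all NULL) → NULL
item=J: mobile=555-6265 → 555-6265
item=K: mobile=555-6265 → 555-6265
item=L: mobile=555-2018 → 555-2018
item=Q: mobile=NULL, home_phone=NULL (all NULL) → NULL
item=R: mobile=NULL, home_phone=NULL (all NULL) → NULL
item=U: mobile=NULL, home_phone=555-3251 → 555-3251
item=W: mobile=555-6950 → 555-6950
item=Z: mobile=NULL, home_phone=555-6950 → 555-6950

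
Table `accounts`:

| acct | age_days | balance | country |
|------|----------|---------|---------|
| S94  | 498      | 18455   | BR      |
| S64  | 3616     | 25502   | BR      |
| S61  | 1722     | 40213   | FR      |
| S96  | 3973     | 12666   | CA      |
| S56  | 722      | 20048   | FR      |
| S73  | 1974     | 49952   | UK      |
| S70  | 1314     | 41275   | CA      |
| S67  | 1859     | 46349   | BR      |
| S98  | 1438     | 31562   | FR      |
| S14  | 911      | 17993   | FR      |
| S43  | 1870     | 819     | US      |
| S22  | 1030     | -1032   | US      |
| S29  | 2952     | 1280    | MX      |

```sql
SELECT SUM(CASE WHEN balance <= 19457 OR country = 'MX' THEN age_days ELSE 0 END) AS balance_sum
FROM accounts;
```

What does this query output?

acct=S94: ✓ → 498
acct=S64: ✗
acct=S61: ✗
acct=S96: ✓ → 3973
acct=S56: ✗
acct=S73: ✗
acct=S70: ✗
acct=S67: ✗
acct=S98: ✗
acct=S14: ✓ → 911
acct=S43: ✓ → 1870
acct=S22: ✓ → 1030
acct=S29: ✓ → 2952
balance_sum = 498 + 3973 + 911 + 1870 + 1030 + 2952 = 11234

11234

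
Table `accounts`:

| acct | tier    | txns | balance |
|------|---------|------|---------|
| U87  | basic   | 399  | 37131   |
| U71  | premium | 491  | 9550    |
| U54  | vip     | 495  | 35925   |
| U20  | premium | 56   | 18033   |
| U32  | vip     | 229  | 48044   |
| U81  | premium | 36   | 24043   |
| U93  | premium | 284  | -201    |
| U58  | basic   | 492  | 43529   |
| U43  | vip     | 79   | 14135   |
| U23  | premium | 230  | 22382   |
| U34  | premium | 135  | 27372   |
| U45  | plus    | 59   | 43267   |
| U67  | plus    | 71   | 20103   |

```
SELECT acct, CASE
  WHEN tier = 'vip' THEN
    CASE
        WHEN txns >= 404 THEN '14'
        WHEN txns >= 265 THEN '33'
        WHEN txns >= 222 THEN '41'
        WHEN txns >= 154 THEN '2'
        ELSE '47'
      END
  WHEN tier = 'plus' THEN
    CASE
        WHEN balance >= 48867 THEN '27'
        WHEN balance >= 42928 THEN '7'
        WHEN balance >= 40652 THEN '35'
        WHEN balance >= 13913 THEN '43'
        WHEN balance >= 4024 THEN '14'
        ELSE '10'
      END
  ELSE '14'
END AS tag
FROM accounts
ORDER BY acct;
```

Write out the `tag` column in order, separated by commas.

acct=U20: tier='premium' → outer ELSE → 14
acct=U23: tier='premium' → outer ELSE → 14
acct=U32: tier='vip' → inner[txns >= 222] → 41
acct=U34: tier='premium' → outer ELSE → 14
acct=U43: tier='vip' → inner[ELSE] → 47
acct=U45: tier='plus' → inner[balance >= 42928] → 7
acct=U54: tier='vip' → inner[txns >= 404] → 14
acct=U58: tier='basic' → outer ELSE → 14
acct=U67: tier='plus' → inner[balance >= 13913] → 43
acct=U71: tier='premium' → outer ELSE → 14
acct=U81: tier='premium' → outer ELSE → 14
acct=U87: tier='basic' → outer ELSE → 14
acct=U93: tier='premium' → outer ELSE → 14

14, 14, 41, 14, 47, 7, 14, 14, 43, 14, 14, 14, 14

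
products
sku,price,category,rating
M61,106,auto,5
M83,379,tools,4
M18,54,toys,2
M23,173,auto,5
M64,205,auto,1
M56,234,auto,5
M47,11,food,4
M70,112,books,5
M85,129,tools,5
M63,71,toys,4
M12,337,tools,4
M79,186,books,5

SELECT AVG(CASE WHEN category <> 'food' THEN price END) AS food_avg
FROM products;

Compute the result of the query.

180.5454545455

sku=M61: ✓ → 106
sku=M83: ✓ → 379
sku=M18: ✓ → 54
sku=M23: ✓ → 173
sku=M64: ✓ → 205
sku=M56: ✓ → 234
sku=M47: ✗
sku=M70: ✓ → 112
sku=M85: ✓ → 129
sku=M63: ✓ → 71
sku=M12: ✓ → 337
sku=M79: ✓ → 186
food_avg = (106 + 379 + 54 + 173 + 205 + 234 + 112 + 129 + 71 + 337 + 186) / 11 = 180.5454545455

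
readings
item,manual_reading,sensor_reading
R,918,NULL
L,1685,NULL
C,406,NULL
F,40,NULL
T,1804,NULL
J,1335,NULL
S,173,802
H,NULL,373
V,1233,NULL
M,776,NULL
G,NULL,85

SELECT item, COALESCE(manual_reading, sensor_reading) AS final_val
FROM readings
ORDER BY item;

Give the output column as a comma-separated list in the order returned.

item=C: manual_reading=406 → 406
item=F: manual_reading=40 → 40
item=G: manual_reading=NULL, sensor_reading=85 → 85
item=H: manual_reading=NULL, sensor_reading=373 → 373
item=J: manual_reading=1335 → 1335
item=L: manual_reading=1685 → 1685
item=M: manual_reading=776 → 776
item=R: manual_reading=918 → 918
item=S: manual_reading=173 → 173
item=T: manual_reading=1804 → 1804
item=V: manual_reading=1233 → 1233

406, 40, 85, 373, 1335, 1685, 776, 918, 173, 1804, 1233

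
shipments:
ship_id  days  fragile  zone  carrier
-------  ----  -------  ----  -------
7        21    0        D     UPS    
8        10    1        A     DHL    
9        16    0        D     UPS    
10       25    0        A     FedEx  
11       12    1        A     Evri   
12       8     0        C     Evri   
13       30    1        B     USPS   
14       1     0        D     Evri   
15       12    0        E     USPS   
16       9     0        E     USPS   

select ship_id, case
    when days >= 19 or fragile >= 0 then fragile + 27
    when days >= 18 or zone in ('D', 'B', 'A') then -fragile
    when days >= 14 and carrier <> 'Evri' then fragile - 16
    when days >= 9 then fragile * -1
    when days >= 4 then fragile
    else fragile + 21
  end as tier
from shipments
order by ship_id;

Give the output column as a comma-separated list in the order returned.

27, 28, 27, 27, 28, 27, 28, 27, 27, 27

ship_id=7: days >= 19 or fragile >= 0 → 27
ship_id=8: days >= 19 or fragile >= 0 → 28
ship_id=9: days >= 19 or fragile >= 0 → 27
ship_id=10: days >= 19 or fragile >= 0 → 27
ship_id=11: days >= 19 or fragile >= 0 → 28
ship_id=12: days >= 19 or fragile >= 0 → 27
ship_id=13: days >= 19 or fragile >= 0 → 28
ship_id=14: days >= 19 or fragile >= 0 → 27
ship_id=15: days >= 19 or fragile >= 0 → 27
ship_id=16: days >= 19 or fragile >= 0 → 27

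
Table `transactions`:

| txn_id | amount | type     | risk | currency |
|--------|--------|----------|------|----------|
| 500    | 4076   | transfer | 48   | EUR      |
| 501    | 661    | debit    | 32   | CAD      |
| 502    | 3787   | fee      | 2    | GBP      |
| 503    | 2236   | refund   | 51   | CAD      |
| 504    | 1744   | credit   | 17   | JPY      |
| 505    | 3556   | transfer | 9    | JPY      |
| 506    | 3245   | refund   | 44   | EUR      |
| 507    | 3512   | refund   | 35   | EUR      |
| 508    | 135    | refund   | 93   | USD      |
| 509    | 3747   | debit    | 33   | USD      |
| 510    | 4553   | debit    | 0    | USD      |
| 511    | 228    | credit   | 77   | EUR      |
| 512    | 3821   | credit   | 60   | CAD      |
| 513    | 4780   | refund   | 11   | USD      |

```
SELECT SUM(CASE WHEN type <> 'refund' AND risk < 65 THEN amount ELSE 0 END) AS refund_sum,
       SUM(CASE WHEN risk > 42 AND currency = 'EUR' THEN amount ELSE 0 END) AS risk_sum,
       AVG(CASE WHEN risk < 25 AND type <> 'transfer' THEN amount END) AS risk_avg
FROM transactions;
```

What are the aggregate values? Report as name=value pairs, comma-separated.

[refund_sum: type <> 'refund' AND risk < 65]
txn_id=500: ✓ → 4076
txn_id=501: ✓ → 661
txn_id=502: ✓ → 3787
txn_id=503: ✗
txn_id=504: ✓ → 1744
txn_id=505: ✓ → 3556
txn_id=506: ✗
txn_id=507: ✗
txn_id=508: ✗
txn_id=509: ✓ → 3747
txn_id=510: ✓ → 4553
txn_id=511: ✗
txn_id=512: ✓ → 3821
txn_id=513: ✗
refund_sum = 4076 + 661 + 3787 + 1744 + 3556 + 3747 + 4553 + 3821 = 25945
—
[risk_sum: risk > 42 AND currency = 'EUR']
txn_id=500: ✓ → 4076
txn_id=501: ✗
txn_id=502: ✗
txn_id=503: ✗
txn_id=504: ✗
txn_id=505: ✗
txn_id=506: ✓ → 3245
txn_id=507: ✗
txn_id=508: ✗
txn_id=509: ✗
txn_id=510: ✗
txn_id=511: ✓ → 228
txn_id=512: ✗
txn_id=513: ✗
risk_sum = 4076 + 3245 + 228 = 7549
—
[risk_avg: risk < 25 AND type <> 'transfer']
txn_id=500: ✗
txn_id=501: ✗
txn_id=502: ✓ → 3787
txn_id=503: ✗
txn_id=504: ✓ → 1744
txn_id=505: ✗
txn_id=506: ✗
txn_id=507: ✗
txn_id=508: ✗
txn_id=509: ✗
txn_id=510: ✓ → 4553
txn_id=511: ✗
txn_id=512: ✗
txn_id=513: ✓ → 4780
risk_avg = (3787 + 1744 + 4553 + 4780) / 4 = 3716

refund_sum=25945, risk_sum=7549, risk_avg=3716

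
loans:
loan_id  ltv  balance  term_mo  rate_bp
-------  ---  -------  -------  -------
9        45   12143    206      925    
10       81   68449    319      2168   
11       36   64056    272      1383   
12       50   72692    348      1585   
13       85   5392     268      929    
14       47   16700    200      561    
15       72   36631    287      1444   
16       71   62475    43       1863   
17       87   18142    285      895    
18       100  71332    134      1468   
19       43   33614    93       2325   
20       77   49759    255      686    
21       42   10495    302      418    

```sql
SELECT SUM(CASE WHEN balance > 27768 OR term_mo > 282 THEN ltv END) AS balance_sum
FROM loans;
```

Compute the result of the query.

loan_id=9: ✗
loan_id=10: ✓ → 81
loan_id=11: ✓ → 36
loan_id=12: ✓ → 50
loan_id=13: ✗
loan_id=14: ✗
loan_id=15: ✓ → 72
loan_id=16: ✓ → 71
loan_id=17: ✓ → 87
loan_id=18: ✓ → 100
loan_id=19: ✓ → 43
loan_id=20: ✓ → 77
loan_id=21: ✓ → 42
balance_sum = 81 + 36 + 50 + 72 + 71 + 87 + 100 + 43 + 77 + 42 = 659

659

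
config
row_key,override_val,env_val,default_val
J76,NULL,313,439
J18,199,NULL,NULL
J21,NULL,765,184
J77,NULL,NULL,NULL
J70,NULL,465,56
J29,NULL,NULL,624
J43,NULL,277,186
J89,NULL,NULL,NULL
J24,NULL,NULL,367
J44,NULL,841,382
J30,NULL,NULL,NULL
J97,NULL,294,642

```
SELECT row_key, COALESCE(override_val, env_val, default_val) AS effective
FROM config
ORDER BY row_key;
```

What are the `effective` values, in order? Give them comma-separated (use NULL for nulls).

199, 765, 367, 624, NULL, 277, 841, 465, 313, NULL, NULL, 294

row_key=J18: override_val=199 → 199
row_key=J21: override_val=NULL, env_val=765 → 765
row_key=J24: override_val=NULL, env_val=NULL, default_val=367 → 367
row_key=J29: override_val=NULL, env_val=NULL, default_val=624 → 624
row_key=J30: override_val=NULL, env_val=NULL, default_val=NULL (all NULL) → NULL
row_key=J43: override_val=NULL, env_val=277 → 277
row_key=J44: override_val=NULL, env_val=841 → 841
row_key=J70: override_val=NULL, env_val=465 → 465
row_key=J76: override_val=NULL, env_val=313 → 313
row_key=J77: override_val=NULL, env_val=NULL, default_val=NULL (all NULL) → NULL
row_key=J89: override_val=NULL, env_val=NULL, default_val=NULL (all NULL) → NULL
row_key=J97: override_val=NULL, env_val=294 → 294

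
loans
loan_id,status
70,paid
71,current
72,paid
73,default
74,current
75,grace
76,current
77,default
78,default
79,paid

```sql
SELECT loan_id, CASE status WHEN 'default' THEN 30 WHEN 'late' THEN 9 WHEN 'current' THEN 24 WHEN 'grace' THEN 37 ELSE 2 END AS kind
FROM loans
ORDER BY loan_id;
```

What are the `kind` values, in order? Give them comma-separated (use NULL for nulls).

2, 24, 2, 30, 24, 37, 24, 30, 30, 2

loan_id=70: ELSE → 2
loan_id=71: status='current' → 24
loan_id=72: ELSE → 2
loan_id=73: status='default' → 30
loan_id=74: status='current' → 24
loan_id=75: status='grace' → 37
loan_id=76: status='current' → 24
loan_id=77: status='default' → 30
loan_id=78: status='default' → 30
loan_id=79: ELSE → 2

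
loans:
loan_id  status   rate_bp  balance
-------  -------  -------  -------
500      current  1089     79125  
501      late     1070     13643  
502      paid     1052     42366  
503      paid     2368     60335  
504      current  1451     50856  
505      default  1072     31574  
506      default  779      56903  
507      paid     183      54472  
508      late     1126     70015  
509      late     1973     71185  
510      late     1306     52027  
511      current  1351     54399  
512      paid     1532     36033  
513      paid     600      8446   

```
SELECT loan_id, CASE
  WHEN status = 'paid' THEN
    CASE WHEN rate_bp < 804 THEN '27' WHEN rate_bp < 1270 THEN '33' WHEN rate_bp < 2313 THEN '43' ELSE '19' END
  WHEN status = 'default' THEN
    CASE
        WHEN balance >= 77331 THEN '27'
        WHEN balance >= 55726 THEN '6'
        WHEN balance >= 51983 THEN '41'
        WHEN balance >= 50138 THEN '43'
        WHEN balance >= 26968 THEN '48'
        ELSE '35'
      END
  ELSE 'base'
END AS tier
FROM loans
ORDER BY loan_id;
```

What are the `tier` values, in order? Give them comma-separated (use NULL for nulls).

base, base, 33, 19, base, 48, 6, 27, base, base, base, base, 43, 27

loan_id=500: status='current' → outer ELSE → base
loan_id=501: status='late' → outer ELSE → base
loan_id=502: status='paid' → inner[rate_bp < 1270] → 33
loan_id=503: status='paid' → inner[ELSE] → 19
loan_id=504: status='current' → outer ELSE → base
loan_id=505: status='default' → inner[balance >= 26968] → 48
loan_id=506: status='default' → inner[balance >= 55726] → 6
loan_id=507: status='paid' → inner[rate_bp < 804] → 27
loan_id=508: status='late' → outer ELSE → base
loan_id=509: status='late' → outer ELSE → base
loan_id=510: status='late' → outer ELSE → base
loan_id=511: status='current' → outer ELSE → base
loan_id=512: status='paid' → inner[rate_bp < 2313] → 43
loan_id=513: status='paid' → inner[rate_bp < 804] → 27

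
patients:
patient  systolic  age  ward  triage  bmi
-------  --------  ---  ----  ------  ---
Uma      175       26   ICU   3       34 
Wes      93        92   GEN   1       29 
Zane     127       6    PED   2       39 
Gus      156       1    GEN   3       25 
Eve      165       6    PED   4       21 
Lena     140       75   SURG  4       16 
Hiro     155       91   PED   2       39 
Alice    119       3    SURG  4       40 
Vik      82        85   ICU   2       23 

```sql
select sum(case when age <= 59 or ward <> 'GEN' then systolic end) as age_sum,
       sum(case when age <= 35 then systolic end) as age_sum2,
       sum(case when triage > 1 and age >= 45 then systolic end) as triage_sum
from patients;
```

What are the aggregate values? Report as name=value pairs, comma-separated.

[age_sum: age <= 59 or ward <> 'GEN']
patient=Uma: ✓ → 175
patient=Wes: ✗
patient=Zane: ✓ → 127
patient=Gus: ✓ → 156
patient=Eve: ✓ → 165
patient=Lena: ✓ → 140
patient=Hiro: ✓ → 155
patient=Alice: ✓ → 119
patient=Vik: ✓ → 82
age_sum = 175 + 127 + 156 + 165 + 140 + 155 + 119 + 82 = 1119
—
[age_sum2: age <= 35]
patient=Uma: ✓ → 175
patient=Wes: ✗
patient=Zane: ✓ → 127
patient=Gus: ✓ → 156
patient=Eve: ✓ → 165
patient=Lena: ✗
patient=Hiro: ✗
patient=Alice: ✓ → 119
patient=Vik: ✗
age_sum2 = 175 + 127 + 156 + 165 + 119 = 742
—
[triage_sum: triage > 1 and age >= 45]
patient=Uma: ✗
patient=Wes: ✗
patient=Zane: ✗
patient=Gus: ✗
patient=Eve: ✗
patient=Lena: ✓ → 140
patient=Hiro: ✓ → 155
patient=Alice: ✗
patient=Vik: ✓ → 82
triage_sum = 140 + 155 + 82 = 377

age_sum=1119, age_sum2=742, triage_sum=377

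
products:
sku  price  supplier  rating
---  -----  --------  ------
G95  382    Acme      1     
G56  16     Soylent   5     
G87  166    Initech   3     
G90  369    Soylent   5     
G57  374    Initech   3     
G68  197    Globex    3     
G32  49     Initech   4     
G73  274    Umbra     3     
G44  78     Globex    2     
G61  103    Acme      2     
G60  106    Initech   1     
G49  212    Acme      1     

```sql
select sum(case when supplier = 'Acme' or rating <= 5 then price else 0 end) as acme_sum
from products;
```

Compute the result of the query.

2326

sku=G95: ✓ → 382
sku=G56: ✓ → 16
sku=G87: ✓ → 166
sku=G90: ✓ → 369
sku=G57: ✓ → 374
sku=G68: ✓ → 197
sku=G32: ✓ → 49
sku=G73: ✓ → 274
sku=G44: ✓ → 78
sku=G61: ✓ → 103
sku=G60: ✓ → 106
sku=G49: ✓ → 212
acme_sum = 382 + 16 + 166 + 369 + 374 + 197 + 49 + 274 + 78 + 103 + 106 + 212 = 2326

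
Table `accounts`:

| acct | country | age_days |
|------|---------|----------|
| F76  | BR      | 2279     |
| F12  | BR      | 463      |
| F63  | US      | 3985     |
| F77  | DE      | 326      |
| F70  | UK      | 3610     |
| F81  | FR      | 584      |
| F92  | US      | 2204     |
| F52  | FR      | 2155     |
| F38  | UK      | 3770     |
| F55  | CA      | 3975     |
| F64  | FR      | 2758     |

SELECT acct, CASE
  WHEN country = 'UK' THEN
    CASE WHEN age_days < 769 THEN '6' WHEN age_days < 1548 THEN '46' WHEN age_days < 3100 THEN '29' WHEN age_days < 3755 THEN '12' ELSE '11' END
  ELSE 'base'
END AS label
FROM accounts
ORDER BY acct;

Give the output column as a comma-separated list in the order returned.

base, 11, base, base, base, base, 12, base, base, base, base

acct=F12: country='BR' → outer ELSE → base
acct=F38: country='UK' → inner[ELSE] → 11
acct=F52: country='FR' → outer ELSE → base
acct=F55: country='CA' → outer ELSE → base
acct=F63: country='US' → outer ELSE → base
acct=F64: country='FR' → outer ELSE → base
acct=F70: country='UK' → inner[age_days < 3755] → 12
acct=F76: country='BR' → outer ELSE → base
acct=F77: country='DE' → outer ELSE → base
acct=F81: country='FR' → outer ELSE → base
acct=F92: country='US' → outer ELSE → base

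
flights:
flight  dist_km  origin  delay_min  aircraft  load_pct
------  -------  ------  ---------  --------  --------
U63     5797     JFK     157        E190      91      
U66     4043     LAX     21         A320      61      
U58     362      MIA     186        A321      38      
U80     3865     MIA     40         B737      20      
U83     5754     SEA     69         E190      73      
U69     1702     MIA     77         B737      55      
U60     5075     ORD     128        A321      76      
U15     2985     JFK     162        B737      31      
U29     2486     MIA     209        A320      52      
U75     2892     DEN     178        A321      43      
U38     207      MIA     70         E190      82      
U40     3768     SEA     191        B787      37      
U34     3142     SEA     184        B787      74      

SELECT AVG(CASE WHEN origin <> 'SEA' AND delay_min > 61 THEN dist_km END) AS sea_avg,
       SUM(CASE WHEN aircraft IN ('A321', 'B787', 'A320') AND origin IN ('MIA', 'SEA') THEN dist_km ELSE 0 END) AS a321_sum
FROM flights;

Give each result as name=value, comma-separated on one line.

sea_avg=2688.25, a321_sum=9758

[sea_avg: origin <> 'SEA' AND delay_min > 61]
flight=U63: ✓ → 5797
flight=U66: ✗
flight=U58: ✓ → 362
flight=U80: ✗
flight=U83: ✗
flight=U69: ✓ → 1702
flight=U60: ✓ → 5075
flight=U15: ✓ → 2985
flight=U29: ✓ → 2486
flight=U75: ✓ → 2892
flight=U38: ✓ → 207
flight=U40: ✗
flight=U34: ✗
sea_avg = (5797 + 362 + 1702 + 5075 + 2985 + 2486 + 2892 + 207) / 8 = 2688.25
—
[a321_sum: aircraft IN ('A321', 'B787', 'A320') AND origin IN ('MIA', 'SEA')]
flight=U63: ✗
flight=U66: ✗
flight=U58: ✓ → 362
flight=U80: ✗
flight=U83: ✗
flight=U69: ✗
flight=U60: ✗
flight=U15: ✗
flight=U29: ✓ → 2486
flight=U75: ✗
flight=U38: ✗
flight=U40: ✓ → 3768
flight=U34: ✓ → 3142
a321_sum = 362 + 2486 + 3768 + 3142 = 9758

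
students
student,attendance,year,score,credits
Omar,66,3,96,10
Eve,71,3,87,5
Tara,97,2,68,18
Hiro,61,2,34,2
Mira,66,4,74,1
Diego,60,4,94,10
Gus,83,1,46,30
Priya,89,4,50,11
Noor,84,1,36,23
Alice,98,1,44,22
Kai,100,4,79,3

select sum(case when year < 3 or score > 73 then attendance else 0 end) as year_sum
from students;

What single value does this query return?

786

student=Omar: ✓ → 66
student=Eve: ✓ → 71
student=Tara: ✓ → 97
student=Hiro: ✓ → 61
student=Mira: ✓ → 66
student=Diego: ✓ → 60
student=Gus: ✓ → 83
student=Priya: ✗
student=Noor: ✓ → 84
student=Alice: ✓ → 98
student=Kai: ✓ → 100
year_sum = 66 + 71 + 97 + 61 + 66 + 60 + 83 + 84 + 98 + 100 = 786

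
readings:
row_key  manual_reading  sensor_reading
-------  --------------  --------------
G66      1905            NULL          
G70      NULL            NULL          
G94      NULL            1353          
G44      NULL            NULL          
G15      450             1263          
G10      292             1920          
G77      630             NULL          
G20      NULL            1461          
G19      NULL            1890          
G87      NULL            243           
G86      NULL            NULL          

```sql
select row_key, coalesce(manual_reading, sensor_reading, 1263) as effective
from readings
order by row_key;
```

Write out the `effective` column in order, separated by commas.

292, 450, 1890, 1461, 1263, 1905, 1263, 630, 1263, 243, 1353

row_key=G10: manual_reading=292 → 292
row_key=G15: manual_reading=450 → 450
row_key=G19: manual_reading=NULL, sensor_reading=1890 → 1890
row_key=G20: manual_reading=NULL, sensor_reading=1461 → 1461
row_key=G44: manual_reading=NULL, sensor_reading=NULL, → literal 1263 → 1263
row_key=G66: manual_reading=1905 → 1905
row_key=G70: manual_reading=NULL, sensor_reading=NULL, → literal 1263 → 1263
row_key=G77: manual_reading=630 → 630
row_key=G86: manual_reading=NULL, sensor_reading=NULL, → literal 1263 → 1263
row_key=G87: manual_reading=NULL, sensor_reading=243 → 243
row_key=G94: manual_reading=NULL, sensor_reading=1353 → 1353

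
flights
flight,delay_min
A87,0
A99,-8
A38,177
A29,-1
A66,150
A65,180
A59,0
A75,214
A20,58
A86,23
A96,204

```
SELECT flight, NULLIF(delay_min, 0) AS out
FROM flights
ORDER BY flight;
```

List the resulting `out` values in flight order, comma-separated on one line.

flight=A20: delay_min=58 vs 0: differ → 58
flight=A29: delay_min=-1 vs 0: differ → -1
flight=A38: delay_min=177 vs 0: differ → 177
flight=A59: delay_min=0 vs 0: equal → NULL
flight=A65: delay_min=180 vs 0: differ → 180
flight=A66: delay_min=150 vs 0: differ → 150
flight=A75: delay_min=214 vs 0: differ → 214
flight=A86: delay_min=23 vs 0: differ → 23
flight=A87: delay_min=0 vs 0: equal → NULL
flight=A96: delay_min=204 vs 0: differ → 204
flight=A99: delay_min=-8 vs 0: differ → -8

58, -1, 177, NULL, 180, 150, 214, 23, NULL, 204, -8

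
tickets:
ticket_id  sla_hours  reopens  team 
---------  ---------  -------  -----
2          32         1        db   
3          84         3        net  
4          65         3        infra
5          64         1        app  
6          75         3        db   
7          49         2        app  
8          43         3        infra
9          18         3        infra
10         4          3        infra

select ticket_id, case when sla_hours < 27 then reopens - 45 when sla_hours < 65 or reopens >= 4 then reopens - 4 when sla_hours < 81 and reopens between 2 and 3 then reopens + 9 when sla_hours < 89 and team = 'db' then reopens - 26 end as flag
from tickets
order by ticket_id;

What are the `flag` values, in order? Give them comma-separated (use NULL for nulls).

ticket_id=2: sla_hours < 65 or reopens >= 4 → -3
ticket_id=3: (no match → NULL) → NULL
ticket_id=4: sla_hours < 81 and reopens between 2 and 3 → 12
ticket_id=5: sla_hours < 65 or reopens >= 4 → -3
ticket_id=6: sla_hours < 81 and reopens between 2 and 3 → 12
ticket_id=7: sla_hours < 65 or reopens >= 4 → -2
ticket_id=8: sla_hours < 65 or reopens >= 4 → -1
ticket_id=9: sla_hours < 27 → -42
ticket_id=10: sla_hours < 27 → -42

-3, NULL, 12, -3, 12, -2, -1, -42, -42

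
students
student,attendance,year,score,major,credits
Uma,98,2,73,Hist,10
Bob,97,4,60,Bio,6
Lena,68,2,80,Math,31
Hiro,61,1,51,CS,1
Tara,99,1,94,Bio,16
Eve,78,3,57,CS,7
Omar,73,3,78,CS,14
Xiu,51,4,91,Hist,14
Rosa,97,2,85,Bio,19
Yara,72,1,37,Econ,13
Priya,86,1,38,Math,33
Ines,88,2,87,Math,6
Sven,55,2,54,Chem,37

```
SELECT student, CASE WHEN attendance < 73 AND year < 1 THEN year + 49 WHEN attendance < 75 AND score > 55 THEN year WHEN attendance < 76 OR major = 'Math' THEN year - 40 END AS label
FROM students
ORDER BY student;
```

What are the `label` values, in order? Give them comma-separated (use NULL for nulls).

student=Bob: (no match → NULL) → NULL
student=Eve: (no match → NULL) → NULL
student=Hiro: attendance < 76 OR major = 'Math' → -39
student=Ines: attendance < 76 OR major = 'Math' → -38
student=Lena: attendance < 75 AND score > 55 → 2
student=Omar: attendance < 75 AND score > 55 → 3
student=Priya: attendance < 76 OR major = 'Math' → -39
student=Rosa: (no match → NULL) → NULL
student=Sven: attendance < 76 OR major = 'Math' → -38
student=Tara: (no match → NULL) → NULL
student=Uma: (no match → NULL) → NULL
student=Xiu: attendance < 75 AND score > 55 → 4
student=Yara: attendance < 76 OR major = 'Math' → -39

NULL, NULL, -39, -38, 2, 3, -39, NULL, -38, NULL, NULL, 4, -39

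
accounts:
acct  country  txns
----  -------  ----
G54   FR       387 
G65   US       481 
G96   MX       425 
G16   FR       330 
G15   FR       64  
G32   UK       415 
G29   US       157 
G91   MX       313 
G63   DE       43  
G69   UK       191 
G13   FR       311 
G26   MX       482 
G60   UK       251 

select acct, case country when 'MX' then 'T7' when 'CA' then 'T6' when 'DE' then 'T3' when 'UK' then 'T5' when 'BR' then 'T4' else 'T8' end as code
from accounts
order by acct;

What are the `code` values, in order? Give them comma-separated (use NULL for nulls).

acct=G13: ELSE → T8
acct=G15: ELSE → T8
acct=G16: ELSE → T8
acct=G26: country='MX' → T7
acct=G29: ELSE → T8
acct=G32: country='UK' → T5
acct=G54: ELSE → T8
acct=G60: country='UK' → T5
acct=G63: country='DE' → T3
acct=G65: ELSE → T8
acct=G69: country='UK' → T5
acct=G91: country='MX' → T7
acct=G96: country='MX' → T7

T8, T8, T8, T7, T8, T5, T8, T5, T3, T8, T5, T7, T7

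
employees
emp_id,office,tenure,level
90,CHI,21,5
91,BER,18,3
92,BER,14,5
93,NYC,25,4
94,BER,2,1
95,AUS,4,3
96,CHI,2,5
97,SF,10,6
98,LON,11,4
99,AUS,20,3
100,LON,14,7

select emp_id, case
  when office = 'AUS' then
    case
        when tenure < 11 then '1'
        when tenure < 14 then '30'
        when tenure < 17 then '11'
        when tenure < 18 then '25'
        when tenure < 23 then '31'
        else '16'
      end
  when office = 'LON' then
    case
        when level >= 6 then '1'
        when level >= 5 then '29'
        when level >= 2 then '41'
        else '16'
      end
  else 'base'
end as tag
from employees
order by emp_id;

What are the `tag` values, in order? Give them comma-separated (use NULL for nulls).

emp_id=90: office='CHI' → outer ELSE → base
emp_id=91: office='BER' → outer ELSE → base
emp_id=92: office='BER' → outer ELSE → base
emp_id=93: office='NYC' → outer ELSE → base
emp_id=94: office='BER' → outer ELSE → base
emp_id=95: office='AUS' → inner[tenure < 11] → 1
emp_id=96: office='CHI' → outer ELSE → base
emp_id=97: office='SF' → outer ELSE → base
emp_id=98: office='LON' → inner[level >= 2] → 41
emp_id=99: office='AUS' → inner[tenure < 23] → 31
emp_id=100: office='LON' → inner[level >= 6] → 1

base, base, base, base, base, 1, base, base, 41, 31, 1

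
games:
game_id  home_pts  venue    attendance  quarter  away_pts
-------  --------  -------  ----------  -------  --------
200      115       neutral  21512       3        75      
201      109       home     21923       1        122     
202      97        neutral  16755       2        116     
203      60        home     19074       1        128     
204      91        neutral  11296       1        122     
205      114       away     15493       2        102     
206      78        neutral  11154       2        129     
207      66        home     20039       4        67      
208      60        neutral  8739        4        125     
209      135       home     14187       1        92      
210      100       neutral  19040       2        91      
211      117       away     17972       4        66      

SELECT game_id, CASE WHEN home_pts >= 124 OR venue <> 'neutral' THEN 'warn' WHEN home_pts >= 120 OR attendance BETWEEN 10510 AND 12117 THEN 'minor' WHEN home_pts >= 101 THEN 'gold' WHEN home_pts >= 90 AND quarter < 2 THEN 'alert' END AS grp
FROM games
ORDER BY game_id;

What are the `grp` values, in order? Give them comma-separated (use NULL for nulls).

gold, warn, NULL, warn, minor, warn, minor, warn, NULL, warn, NULL, warn

game_id=200: home_pts >= 101 → gold
game_id=201: home_pts >= 124 OR venue <> 'neutral' → warn
game_id=202: (no match → NULL) → NULL
game_id=203: home_pts >= 124 OR venue <> 'neutral' → warn
game_id=204: home_pts >= 120 OR attendance BETWEEN 10510 AND 12117 → minor
game_id=205: home_pts >= 124 OR venue <> 'neutral' → warn
game_id=206: home_pts >= 120 OR attendance BETWEEN 10510 AND 12117 → minor
game_id=207: home_pts >= 124 OR venue <> 'neutral' → warn
game_id=208: (no match → NULL) → NULL
game_id=209: home_pts >= 124 OR venue <> 'neutral' → warn
game_id=210: (no match → NULL) → NULL
game_id=211: home_pts >= 124 OR venue <> 'neutral' → warn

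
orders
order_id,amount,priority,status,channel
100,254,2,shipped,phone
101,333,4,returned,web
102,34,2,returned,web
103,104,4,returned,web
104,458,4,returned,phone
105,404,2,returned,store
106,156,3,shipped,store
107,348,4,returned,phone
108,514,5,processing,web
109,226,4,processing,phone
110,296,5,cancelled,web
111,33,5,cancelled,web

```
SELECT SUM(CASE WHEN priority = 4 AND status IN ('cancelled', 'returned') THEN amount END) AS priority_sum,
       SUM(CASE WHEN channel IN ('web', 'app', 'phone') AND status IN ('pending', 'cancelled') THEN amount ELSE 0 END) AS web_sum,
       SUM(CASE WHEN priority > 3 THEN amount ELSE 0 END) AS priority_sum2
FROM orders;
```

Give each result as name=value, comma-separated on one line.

[priority_sum: priority = 4 AND status IN ('cancelled', 'returned')]
order_id=100: ✗
order_id=101: ✓ → 333
order_id=102: ✗
order_id=103: ✓ → 104
order_id=104: ✓ → 458
order_id=105: ✗
order_id=106: ✗
order_id=107: ✓ → 348
order_id=108: ✗
order_id=109: ✗
order_id=110: ✗
order_id=111: ✗
priority_sum = 333 + 104 + 458 + 348 = 1243
—
[web_sum: channel IN ('web', 'app', 'phone') AND status IN ('pending', 'cancelled')]
order_id=100: ✗
order_id=101: ✗
order_id=102: ✗
order_id=103: ✗
order_id=104: ✗
order_id=105: ✗
order_id=106: ✗
order_id=107: ✗
order_id=108: ✗
order_id=109: ✗
order_id=110: ✓ → 296
order_id=111: ✓ → 33
web_sum = 296 + 33 = 329
—
[priority_sum2: priority > 3]
order_id=100: ✗
order_id=101: ✓ → 333
order_id=102: ✗
order_id=103: ✓ → 104
order_id=104: ✓ → 458
order_id=105: ✗
order_id=106: ✗
order_id=107: ✓ → 348
order_id=108: ✓ → 514
order_id=109: ✓ → 226
order_id=110: ✓ → 296
order_id=111: ✓ → 33
priority_sum2 = 333 + 104 + 458 + 348 + 514 + 226 + 296 + 33 = 2312

priority_sum=1243, web_sum=329, priority_sum2=2312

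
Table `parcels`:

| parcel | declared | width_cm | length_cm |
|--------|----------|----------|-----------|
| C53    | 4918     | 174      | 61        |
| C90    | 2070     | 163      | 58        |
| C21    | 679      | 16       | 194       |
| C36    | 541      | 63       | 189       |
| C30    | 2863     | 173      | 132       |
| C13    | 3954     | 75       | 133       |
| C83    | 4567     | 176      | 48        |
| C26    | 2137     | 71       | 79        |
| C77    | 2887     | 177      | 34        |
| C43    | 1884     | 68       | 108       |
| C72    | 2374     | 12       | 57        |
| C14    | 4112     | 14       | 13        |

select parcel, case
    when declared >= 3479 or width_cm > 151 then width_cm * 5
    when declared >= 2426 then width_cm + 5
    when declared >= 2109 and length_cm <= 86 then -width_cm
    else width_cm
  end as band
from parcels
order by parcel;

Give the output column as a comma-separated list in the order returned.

375, 70, 16, -71, 865, 63, 68, 870, -12, 885, 880, 815

parcel=C13: declared >= 3479 or width_cm > 151 → 375
parcel=C14: declared >= 3479 or width_cm > 151 → 70
parcel=C21: ELSE → 16
parcel=C26: declared >= 2109 and length_cm <= 86 → -71
parcel=C30: declared >= 3479 or width_cm > 151 → 865
parcel=C36: ELSE → 63
parcel=C43: ELSE → 68
parcel=C53: declared >= 3479 or width_cm > 151 → 870
parcel=C72: declared >= 2109 and length_cm <= 86 → -12
parcel=C77: declared >= 3479 or width_cm > 151 → 885
parcel=C83: declared >= 3479 or width_cm > 151 → 880
parcel=C90: declared >= 3479 or width_cm > 151 → 815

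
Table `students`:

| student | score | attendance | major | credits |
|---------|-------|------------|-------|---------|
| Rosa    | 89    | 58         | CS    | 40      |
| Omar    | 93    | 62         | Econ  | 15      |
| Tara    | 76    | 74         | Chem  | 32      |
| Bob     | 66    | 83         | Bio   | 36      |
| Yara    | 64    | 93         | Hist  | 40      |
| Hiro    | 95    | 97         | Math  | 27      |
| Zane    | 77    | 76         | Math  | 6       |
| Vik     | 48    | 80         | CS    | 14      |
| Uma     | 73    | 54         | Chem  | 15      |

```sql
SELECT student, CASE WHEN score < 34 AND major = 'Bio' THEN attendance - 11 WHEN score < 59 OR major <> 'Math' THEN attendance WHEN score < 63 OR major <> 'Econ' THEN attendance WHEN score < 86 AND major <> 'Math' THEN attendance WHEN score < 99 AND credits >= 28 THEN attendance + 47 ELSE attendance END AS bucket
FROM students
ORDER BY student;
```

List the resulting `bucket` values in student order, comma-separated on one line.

student=Bob: score < 59 OR major <> 'Math' → 83
student=Hiro: score < 63 OR major <> 'Econ' → 97
student=Omar: score < 59 OR major <> 'Math' → 62
student=Rosa: score < 59 OR major <> 'Math' → 58
student=Tara: score < 59 OR major <> 'Math' → 74
student=Uma: score < 59 OR major <> 'Math' → 54
student=Vik: score < 59 OR major <> 'Math' → 80
student=Yara: score < 59 OR major <> 'Math' → 93
student=Zane: score < 63 OR major <> 'Econ' → 76

83, 97, 62, 58, 74, 54, 80, 93, 76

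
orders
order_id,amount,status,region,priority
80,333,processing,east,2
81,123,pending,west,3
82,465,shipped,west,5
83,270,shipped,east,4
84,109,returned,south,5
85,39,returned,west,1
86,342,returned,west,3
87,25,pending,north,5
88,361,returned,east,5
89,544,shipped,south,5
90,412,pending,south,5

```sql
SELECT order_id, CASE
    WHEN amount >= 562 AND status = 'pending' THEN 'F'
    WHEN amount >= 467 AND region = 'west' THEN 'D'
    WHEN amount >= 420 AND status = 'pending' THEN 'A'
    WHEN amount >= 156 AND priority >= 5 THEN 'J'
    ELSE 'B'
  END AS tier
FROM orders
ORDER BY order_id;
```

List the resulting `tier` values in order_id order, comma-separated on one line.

order_id=80: ELSE → B
order_id=81: ELSE → B
order_id=82: amount >= 156 AND priority >= 5 → J
order_id=83: ELSE → B
order_id=84: ELSE → B
order_id=85: ELSE → B
order_id=86: ELSE → B
order_id=87: ELSE → B
order_id=88: amount >= 156 AND priority >= 5 → J
order_id=89: amount >= 156 AND priority >= 5 → J
order_id=90: amount >= 156 AND priority >= 5 → J

B, B, J, B, B, B, B, B, J, J, J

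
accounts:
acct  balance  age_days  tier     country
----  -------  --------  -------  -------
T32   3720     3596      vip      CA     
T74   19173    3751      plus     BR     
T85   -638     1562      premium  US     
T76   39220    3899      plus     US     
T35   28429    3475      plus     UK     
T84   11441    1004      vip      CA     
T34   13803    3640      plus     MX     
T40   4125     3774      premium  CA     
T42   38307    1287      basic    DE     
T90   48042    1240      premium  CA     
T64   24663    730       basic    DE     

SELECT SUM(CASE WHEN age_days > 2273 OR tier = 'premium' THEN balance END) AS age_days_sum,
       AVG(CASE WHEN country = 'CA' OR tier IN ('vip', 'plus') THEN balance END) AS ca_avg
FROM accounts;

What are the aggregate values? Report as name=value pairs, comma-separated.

age_days_sum=155874, ca_avg=20994.125

[age_days_sum: age_days > 2273 OR tier = 'premium']
acct=T32: ✓ → 3720
acct=T74: ✓ → 19173
acct=T85: ✓ → -638
acct=T76: ✓ → 39220
acct=T35: ✓ → 28429
acct=T84: ✗
acct=T34: ✓ → 13803
acct=T40: ✓ → 4125
acct=T42: ✗
acct=T90: ✓ → 48042
acct=T64: ✗
age_days_sum = 3720 + 19173 + -638 + 39220 + 28429 + 13803 + 4125 + 48042 = 155874
—
[ca_avg: country = 'CA' OR tier IN ('vip', 'plus')]
acct=T32: ✓ → 3720
acct=T74: ✓ → 19173
acct=T85: ✗
acct=T76: ✓ → 39220
acct=T35: ✓ → 28429
acct=T84: ✓ → 11441
acct=T34: ✓ → 13803
acct=T40: ✓ → 4125
acct=T42: ✗
acct=T90: ✓ → 48042
acct=T64: ✗
ca_avg = (3720 + 19173 + 39220 + 28429 + 11441 + 13803 + 4125 + 48042) / 8 = 20994.125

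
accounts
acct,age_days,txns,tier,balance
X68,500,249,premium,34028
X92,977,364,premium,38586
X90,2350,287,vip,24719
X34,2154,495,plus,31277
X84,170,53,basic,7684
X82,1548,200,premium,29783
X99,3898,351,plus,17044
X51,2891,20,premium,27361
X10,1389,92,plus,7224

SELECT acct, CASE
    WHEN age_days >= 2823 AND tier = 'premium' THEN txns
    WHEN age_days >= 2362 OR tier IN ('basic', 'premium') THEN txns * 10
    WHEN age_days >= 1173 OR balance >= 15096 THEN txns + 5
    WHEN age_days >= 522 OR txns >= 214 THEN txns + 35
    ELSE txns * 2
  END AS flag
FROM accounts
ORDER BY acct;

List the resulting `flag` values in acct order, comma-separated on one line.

97, 500, 20, 2490, 2000, 530, 292, 3640, 3510

acct=X10: age_days >= 1173 OR balance >= 15096 → 97
acct=X34: age_days >= 1173 OR balance >= 15096 → 500
acct=X51: age_days >= 2823 AND tier = 'premium' → 20
acct=X68: age_days >= 2362 OR tier IN ('basic', 'premium') → 2490
acct=X82: age_days >= 2362 OR tier IN ('basic', 'premium') → 2000
acct=X84: age_days >= 2362 OR tier IN ('basic', 'premium') → 530
acct=X90: age_days >= 1173 OR balance >= 15096 → 292
acct=X92: age_days >= 2362 OR tier IN ('basic', 'premium') → 3640
acct=X99: age_days >= 2362 OR tier IN ('basic', 'premium') → 3510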